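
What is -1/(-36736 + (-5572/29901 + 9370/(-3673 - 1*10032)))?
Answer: 81958641/3010903943102 ≈ 2.7221e-5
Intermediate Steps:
-1/(-36736 + (-5572/29901 + 9370/(-3673 - 1*10032))) = -1/(-36736 + (-5572*1/29901 + 9370/(-3673 - 10032))) = -1/(-36736 + (-5572/29901 + 9370/(-13705))) = -1/(-36736 + (-5572/29901 + 9370*(-1/13705))) = -1/(-36736 + (-5572/29901 - 1874/2741)) = -1/(-36736 - 71307326/81958641) = -1/(-3010903943102/81958641) = -1*(-81958641/3010903943102) = 81958641/3010903943102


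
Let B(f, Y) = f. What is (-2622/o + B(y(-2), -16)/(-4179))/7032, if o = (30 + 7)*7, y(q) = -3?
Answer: -521741/362436312 ≈ -0.0014395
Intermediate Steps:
o = 259 (o = 37*7 = 259)
(-2622/o + B(y(-2), -16)/(-4179))/7032 = (-2622/259 - 3/(-4179))/7032 = (-2622*1/259 - 3*(-1/4179))*(1/7032) = (-2622/259 + 1/1393)*(1/7032) = -521741/51541*1/7032 = -521741/362436312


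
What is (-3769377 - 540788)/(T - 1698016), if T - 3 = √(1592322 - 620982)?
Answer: 7318716202145/2883247176829 + 8620330*√242835/2883247176829 ≈ 2.5398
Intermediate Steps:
T = 3 + 2*√242835 (T = 3 + √(1592322 - 620982) = 3 + √971340 = 3 + 2*√242835 ≈ 988.57)
(-3769377 - 540788)/(T - 1698016) = (-3769377 - 540788)/((3 + 2*√242835) - 1698016) = -4310165/(-1698013 + 2*√242835)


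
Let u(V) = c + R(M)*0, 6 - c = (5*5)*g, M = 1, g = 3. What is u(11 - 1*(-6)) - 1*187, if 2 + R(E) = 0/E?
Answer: -256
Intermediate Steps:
c = -69 (c = 6 - 5*5*3 = 6 - 25*3 = 6 - 1*75 = 6 - 75 = -69)
R(E) = -2 (R(E) = -2 + 0/E = -2 + 0 = -2)
u(V) = -69 (u(V) = -69 - 2*0 = -69 + 0 = -69)
u(11 - 1*(-6)) - 1*187 = -69 - 1*187 = -69 - 187 = -256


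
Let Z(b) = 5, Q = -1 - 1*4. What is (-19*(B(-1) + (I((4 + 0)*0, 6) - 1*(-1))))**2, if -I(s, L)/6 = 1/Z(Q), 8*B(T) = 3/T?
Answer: 190969/1600 ≈ 119.36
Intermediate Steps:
Q = -5 (Q = -1 - 4 = -5)
B(T) = 3/(8*T) (B(T) = (3/T)/8 = 3/(8*T))
I(s, L) = -6/5
(-19*(B(-1) + (I((4 + 0)*0, 6) - 1*(-1))))**2 = (-19*((3/8)/(-1) + (-6/5 - 1*(-1))))**2 = (-19*((3/8)*(-1) + (-6/5 + 1)))**2 = (-19*(-3/8 - 1/5))**2 = (-19*(-23/40))**2 = (437/40)**2 = 190969/1600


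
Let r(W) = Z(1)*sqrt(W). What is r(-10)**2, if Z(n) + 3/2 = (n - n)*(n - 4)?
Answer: -45/2 ≈ -22.500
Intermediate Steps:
Z(n) = -3/2 (Z(n) = -3/2 + (n - n)*(n - 4) = -3/2 + 0*(-4 + n) = -3/2 + 0 = -3/2)
r(W) = -3*sqrt(W)/2
r(-10)**2 = (-3*I*sqrt(10)/2)**2 = -45/2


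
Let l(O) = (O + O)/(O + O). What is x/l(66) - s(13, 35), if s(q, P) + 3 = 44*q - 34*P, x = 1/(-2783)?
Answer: 1728242/2783 ≈ 621.00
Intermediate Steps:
x = -1/2783 ≈ -0.00035932
l(O) = 1 (l(O) = (2*O)/((2*O)) = (2*O)*(1/(2*O)) = 1)
s(q, P) = -3 - 34*P + 44*q (s(q, P) = -3 + (44*q - 34*P) = -3 + (-34*P + 44*q) = -3 - 34*P + 44*q)
x/l(66) - s(13, 35) = -1/2783/1 - (-3 - 34*35 + 44*13) = -1/2783*1 - (-3 - 1190 + 572) = -1/2783 - 1*(-621) = -1/2783 + 621 = 1728242/2783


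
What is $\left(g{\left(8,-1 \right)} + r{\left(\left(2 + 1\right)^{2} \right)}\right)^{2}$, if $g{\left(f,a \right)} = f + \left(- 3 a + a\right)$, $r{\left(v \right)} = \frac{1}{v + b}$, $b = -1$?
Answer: $\frac{6561}{64} \approx 102.52$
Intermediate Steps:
$r{\left(v \right)} = \frac{1}{-1 + v}$ ($r{\left(v \right)} = \frac{1}{v - 1} = \frac{1}{-1 + v}$)
$g{\left(f,a \right)} = f - 2 a$
$\left(g{\left(8,-1 \right)} + r{\left(\left(2 + 1\right)^{2} \right)}\right)^{2} = \left(\left(8 - -2\right) + \frac{1}{-1 + \left(2 + 1\right)^{2}}\right)^{2} = \left(\left(8 + 2\right) + \frac{1}{-1 + 3^{2}}\right)^{2} = \left(10 + \frac{1}{-1 + 9}\right)^{2} = \left(10 + \frac{1}{8}\right)^{2} = \left(\frac{81}{8}\right)^{2} = \frac{6561}{64}$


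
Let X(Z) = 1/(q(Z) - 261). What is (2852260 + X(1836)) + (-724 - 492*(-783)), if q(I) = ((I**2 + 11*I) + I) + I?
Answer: 10987232264317/3394503 ≈ 3.2368e+6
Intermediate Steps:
q(I) = I**2 + 13*I (q(I) = (I**2 + 12*I) + I = I**2 + 13*I)
X(Z) = 1/(-261 + Z*(13 + Z)) (X(Z) = 1/(Z*(13 + Z) - 261) = 1/(-261 + Z*(13 + Z)))
(2852260 + X(1836)) + (-724 - 492*(-783)) = (2852260 + 1/(-261 + 1836*(13 + 1836))) + (-724 - 492*(-783)) = (2852260 + 1/(-261 + 1836*1849)) + (-724 + 385236) = (2852260 + 1/(-261 + 3394764)) + 384512 = (2852260 + 1/3394503) + 384512 = 9682005126781/3394503 + 384512 = 10987232264317/3394503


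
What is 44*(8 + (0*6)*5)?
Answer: 352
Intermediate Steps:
44*(8 + (0*6)*5) = 44*(8 + 0*5) = 44*(8 + 0) = 44*8 = 352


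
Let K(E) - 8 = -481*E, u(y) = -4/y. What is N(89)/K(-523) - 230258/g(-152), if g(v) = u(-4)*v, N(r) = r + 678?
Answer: 28963175951/19119396 ≈ 1514.9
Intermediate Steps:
N(r) = 678 + r
g(v) = v (g(v) = (-4/(-4))*v = (-4*(-¼))*v = 1*v = v)
K(E) = 8 - 481*E
N(89)/K(-523) - 230258/g(-152) = (678 + 89)/(8 - 481*(-523)) - 230258/(-152) = 767/(8 + 251563) - 230258*(-1/152) = 767/251571 + 115129/76 = 28963175951/19119396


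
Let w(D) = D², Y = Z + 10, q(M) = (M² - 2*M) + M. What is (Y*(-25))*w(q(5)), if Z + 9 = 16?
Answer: -170000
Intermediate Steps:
q(M) = M² - M
Z = 7 (Z = -9 + 16 = 7)
Y = 17 (Y = 7 + 10 = 17)
(Y*(-25))*w(q(5)) = (17*(-25))*(5*(-1 + 5))² = -425*(5*4)² = -425*20² = -425*400 = -170000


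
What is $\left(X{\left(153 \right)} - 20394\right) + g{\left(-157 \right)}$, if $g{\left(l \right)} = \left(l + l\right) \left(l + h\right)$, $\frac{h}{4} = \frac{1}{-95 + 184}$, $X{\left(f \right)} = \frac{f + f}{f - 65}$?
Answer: $\frac{113146417}{3916} \approx 28893.0$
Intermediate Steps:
$X{\left(f \right)} = \frac{2 f}{-65 + f}$
$h = \frac{4}{89}$ ($h = \frac{4}{-95 + 184} = \frac{4}{89} \approx 0.044944$)
$g{\left(l \right)} = 2 l \left(\frac{4}{89} + l\right)$ ($g{\left(l \right)} = \left(l + l\right) \left(l + \frac{4}{89}\right) = 2 l \left(\frac{4}{89} + l\right)$)
$\left(X{\left(153 \right)} - 20394\right) + g{\left(-157 \right)} = \left(2 \cdot 153 \frac{1}{-65 + 153} - 20394\right) + \frac{2}{89} \left(-157\right) \left(4 + 89 \left(-157\right)\right) = \left(2 \cdot 153 \cdot \frac{1}{88} - 20394\right) + \frac{2}{89} \left(-157\right) \left(4 - 13973\right) = \left(2 \cdot 153 \cdot \frac{1}{88} - 20394\right) + \frac{2}{89} \left(-157\right) \left(-13969\right) = \left(\frac{153}{44} - 20394\right) + \frac{4386266}{89} = - \frac{897183}{44} + \frac{4386266}{89} = \frac{113146417}{3916}$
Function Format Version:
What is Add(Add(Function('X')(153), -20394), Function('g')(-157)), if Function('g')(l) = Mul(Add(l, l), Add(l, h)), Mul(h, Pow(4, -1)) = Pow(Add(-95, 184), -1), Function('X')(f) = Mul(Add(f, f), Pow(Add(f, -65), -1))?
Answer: Rational(113146417, 3916) ≈ 28893.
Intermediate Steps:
Function('X')(f) = Mul(2, f, Pow(Add(-65, f), -1)) (Function('X')(f) = Mul(Mul(2, f), Pow(Add(-65, f), -1)) = Mul(2, f, Pow(Add(-65, f), -1)))
h = Rational(4, 89) (h = Mul(4, Pow(Add(-95, 184), -1)) = Mul(4, Pow(89, -1)) = Mul(4, Rational(1, 89)) = Rational(4, 89) ≈ 0.044944)
Function('g')(l) = Mul(2, l, Add(Rational(4, 89), l)) (Function('g')(l) = Mul(Add(l, l), Add(l, Rational(4, 89))) = Mul(Mul(2, l), Add(Rational(4, 89), l)) = Mul(2, l, Add(Rational(4, 89), l)))
Add(Add(Function('X')(153), -20394), Function('g')(-157)) = Add(Add(Mul(2, 153, Pow(Add(-65, 153), -1)), -20394), Mul(Rational(2, 89), -157, Add(4, Mul(89, -157)))) = Add(Add(Mul(2, 153, Pow(88, -1)), -20394), Mul(Rational(2, 89), -157, Add(4, -13973))) = Add(Add(Mul(2, 153, Rational(1, 88)), -20394), Mul(Rational(2, 89), -157, -13969)) = Add(Add(Rational(153, 44), -20394), Rational(4386266, 89)) = Add(Rational(-897183, 44), Rational(4386266, 89)) = Rational(113146417, 3916)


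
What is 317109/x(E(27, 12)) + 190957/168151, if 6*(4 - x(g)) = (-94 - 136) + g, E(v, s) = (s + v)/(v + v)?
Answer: 122546120905/16310647 ≈ 7513.3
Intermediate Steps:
E(v, s) = (s + v)/(2*v) (E(v, s) = (s + v)/((2*v)) = (s + v)*(1/(2*v)) = (s + v)/(2*v))
x(g) = 127/3 - g/6 (x(g) = 4 - ((-94 - 136) + g)/6 = 4 - (-230 + g)/6 = 4 + (115/3 - g/6) = 127/3 - g/6)
317109/x(E(27, 12)) + 190957/168151 = 317109/(127/3 - (12 + 27)/(12*27)) + 190957/168151 = 317109/(127/3 - 39/(12*27)) + 190957*(1/168151) = 317109/(127/3 - ⅙*13/18) + 190957/168151 = 317109/(127/3 - 13/108) + 190957/168151 = 317109/(4559/108) + 190957/168151 = 317109*(108/4559) + 190957/168151 = 728676/97 + 190957/168151 = 122546120905/16310647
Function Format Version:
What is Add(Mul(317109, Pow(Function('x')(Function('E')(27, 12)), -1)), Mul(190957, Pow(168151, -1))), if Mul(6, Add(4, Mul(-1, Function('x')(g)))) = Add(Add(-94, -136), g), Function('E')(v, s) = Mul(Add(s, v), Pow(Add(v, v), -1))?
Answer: Rational(122546120905, 16310647) ≈ 7513.3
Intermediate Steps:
Function('E')(v, s) = Mul(Rational(1, 2), Pow(v, -1), Add(s, v)) (Function('E')(v, s) = Mul(Add(s, v), Pow(Mul(2, v), -1)) = Mul(Add(s, v), Mul(Rational(1, 2), Pow(v, -1))) = Mul(Rational(1, 2), Pow(v, -1), Add(s, v)))
Function('x')(g) = Add(Rational(127, 3), Mul(Rational(-1, 6), g)) (Function('x')(g) = Add(4, Mul(Rational(-1, 6), Add(Add(-94, -136), g))) = Add(4, Mul(Rational(-1, 6), Add(-230, g))) = Add(4, Add(Rational(115, 3), Mul(Rational(-1, 6), g))) = Add(Rational(127, 3), Mul(Rational(-1, 6), g)))
Add(Mul(317109, Pow(Function('x')(Function('E')(27, 12)), -1)), Mul(190957, Pow(168151, -1))) = Add(Mul(317109, Pow(Add(Rational(127, 3), Mul(Rational(-1, 6), Mul(Rational(1, 2), Pow(27, -1), Add(12, 27)))), -1)), Mul(190957, Pow(168151, -1))) = Add(Mul(317109, Pow(Add(Rational(127, 3), Mul(Rational(-1, 6), Mul(Rational(1, 2), Rational(1, 27), 39))), -1)), Mul(190957, Rational(1, 168151))) = Add(Mul(317109, Pow(Add(Rational(127, 3), Mul(Rational(-1, 6), Rational(13, 18))), -1)), Rational(190957, 168151)) = Add(Mul(317109, Pow(Add(Rational(127, 3), Rational(-13, 108)), -1)), Rational(190957, 168151)) = Add(Mul(317109, Pow(Rational(4559, 108), -1)), Rational(190957, 168151)) = Add(Mul(317109, Rational(108, 4559)), Rational(190957, 168151)) = Add(Rational(728676, 97), Rational(190957, 168151)) = Rational(122546120905, 16310647)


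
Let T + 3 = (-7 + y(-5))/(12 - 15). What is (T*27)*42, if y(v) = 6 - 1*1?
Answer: -2646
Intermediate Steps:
y(v) = 5 (y(v) = 6 - 1 = 5)
T = -7/3 (T = -3 + (-7 + 5)/(12 - 15) = -3 - 2/(-3) = -3 - 2*(-1/3) = -3 + 2/3 = -7/3 ≈ -2.3333)
(T*27)*42 = -7/3*27*42 = -63*42 = -2646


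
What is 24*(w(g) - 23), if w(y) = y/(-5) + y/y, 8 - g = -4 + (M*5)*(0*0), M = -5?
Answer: -2928/5 ≈ -585.60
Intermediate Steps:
g = 12 (g = 8 - (-4 + (-5*5)*(0*0)) = 8 - (-4 - 25*0) = 8 - (-4 + 0) = 8 - 1*(-4) = 8 + 4 = 12)
w(y) = 1 - y/5 (w(y) = y*(-⅕) + 1 = -y/5 + 1 = 1 - y/5)
24*(w(g) - 23) = 24*((1 - ⅕*12) - 23) = 24*((1 - 12/5) - 23) = 24*(-7/5 - 23) = 24*(-122/5) = -2928/5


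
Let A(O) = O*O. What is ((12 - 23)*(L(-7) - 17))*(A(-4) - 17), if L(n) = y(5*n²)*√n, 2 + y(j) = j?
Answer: -187 + 2673*I*√7 ≈ -187.0 + 7072.1*I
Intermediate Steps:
A(O) = O²
y(j) = -2 + j
L(n) = √n*(-2 + 5*n²) (L(n) = (-2 + 5*n²)*√n = √n*(-2 + 5*n²))
((12 - 23)*(L(-7) - 17))*(A(-4) - 17) = ((12 - 23)*(√(-7)*(-2 + 5*(-7)²) - 17))*((-4)² - 17) = (-11*((I*√7)*(-2 + 5*49) - 17))*(16 - 17) = -11*((I*√7)*(-2 + 245) - 17)*(-1) = -11*((I*√7)*243 - 17)*(-1) = -11*(243*I*√7 - 17)*(-1) = -11*(-17 + 243*I*√7)*(-1) = (187 - 2673*I*√7)*(-1) = -187 + 2673*I*√7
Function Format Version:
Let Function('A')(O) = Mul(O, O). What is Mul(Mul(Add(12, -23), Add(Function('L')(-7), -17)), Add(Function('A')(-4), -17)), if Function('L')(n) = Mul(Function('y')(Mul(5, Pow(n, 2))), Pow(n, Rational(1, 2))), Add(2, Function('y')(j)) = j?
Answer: Add(-187, Mul(2673, I, Pow(7, Rational(1, 2)))) ≈ Add(-187.00, Mul(7072.1, I))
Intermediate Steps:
Function('A')(O) = Pow(O, 2)
Function('y')(j) = Add(-2, j)
Function('L')(n) = Mul(Pow(n, Rational(1, 2)), Add(-2, Mul(5, Pow(n, 2)))) (Function('L')(n) = Mul(Add(-2, Mul(5, Pow(n, 2))), Pow(n, Rational(1, 2))) = Mul(Pow(n, Rational(1, 2)), Add(-2, Mul(5, Pow(n, 2)))))
Mul(Mul(Add(12, -23), Add(Function('L')(-7), -17)), Add(Function('A')(-4), -17)) = Mul(Mul(Add(12, -23), Add(Mul(Pow(-7, Rational(1, 2)), Add(-2, Mul(5, Pow(-7, 2)))), -17)), Add(Pow(-4, 2), -17)) = Mul(Mul(-11, Add(Mul(Mul(I, Pow(7, Rational(1, 2))), Add(-2, Mul(5, 49))), -17)), Add(16, -17)) = Mul(Mul(-11, Add(Mul(Mul(I, Pow(7, Rational(1, 2))), Add(-2, 245)), -17)), -1) = Mul(Mul(-11, Add(Mul(Mul(I, Pow(7, Rational(1, 2))), 243), -17)), -1) = Mul(Mul(-11, Add(Mul(243, I, Pow(7, Rational(1, 2))), -17)), -1) = Mul(Mul(-11, Add(-17, Mul(243, I, Pow(7, Rational(1, 2))))), -1) = Mul(Add(187, Mul(-2673, I, Pow(7, Rational(1, 2)))), -1) = Add(-187, Mul(2673, I, Pow(7, Rational(1, 2))))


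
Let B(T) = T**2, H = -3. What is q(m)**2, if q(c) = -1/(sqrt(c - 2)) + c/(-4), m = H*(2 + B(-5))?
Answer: 544547/1328 + 81*I*sqrt(83)/166 ≈ 410.05 + 4.4454*I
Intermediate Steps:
m = -81 (m = -3*(2 + (-5)**2) = -3*(2 + 25) = -3*27 = -81)
q(c) = -1/sqrt(-2 + c) - c/4 (q(c) = -1/(sqrt(-2 + c)) + c*(-1/4) = -1/sqrt(-2 + c) - c/4)
q(m)**2 = (-1/sqrt(-2 - 81) - 1/4*(-81))**2 = (-1/sqrt(-83) + 81/4)**2 = (-(-1)*I*sqrt(83)/83 + 81/4)**2 = (I*sqrt(83)/83 + 81/4)**2 = (81/4 + I*sqrt(83)/83)**2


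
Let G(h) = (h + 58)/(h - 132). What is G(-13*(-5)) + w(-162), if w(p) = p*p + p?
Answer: 1747371/67 ≈ 26080.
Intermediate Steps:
G(h) = (58 + h)/(-132 + h)
w(p) = p + p² (w(p) = p² + p = p + p²)
G(-13*(-5)) + w(-162) = (58 - 13*(-5))/(-132 - 13*(-5)) - 162*(1 - 162) = (58 + 65)/(-132 + 65) - 162*(-161) = 123/(-67) + 26082 = -1/67*123 + 26082 = -123/67 + 26082 = 1747371/67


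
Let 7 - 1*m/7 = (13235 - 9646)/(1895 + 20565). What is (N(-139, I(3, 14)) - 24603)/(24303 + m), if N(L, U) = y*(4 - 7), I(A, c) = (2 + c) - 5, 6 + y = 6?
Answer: -552583380/546920797 ≈ -1.0104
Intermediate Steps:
y = 0 (y = -6 + 6 = 0)
m = 1075417/22460 (m = 49 - 7*(13235 - 9646)/(1895 + 20565) = 49 - 25123/22460 = 1075417/22460 ≈ 47.881)
I(A, c) = -3 + c
N(L, U) = 0 (N(L, U) = 0*(4 - 7) = 0*(-3) = 0)
(N(-139, I(3, 14)) - 24603)/(24303 + m) = (0 - 24603)/(24303 + 1075417/22460) = -24603/546920797/22460 = -24603*22460/546920797 = -552583380/546920797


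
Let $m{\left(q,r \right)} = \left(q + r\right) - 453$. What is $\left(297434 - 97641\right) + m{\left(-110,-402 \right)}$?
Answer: $198828$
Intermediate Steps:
$m{\left(q,r \right)} = -453 + q + r$
$\left(297434 - 97641\right) + m{\left(-110,-402 \right)} = \left(297434 - 97641\right) - 965 = 199793 - 965 = 198828$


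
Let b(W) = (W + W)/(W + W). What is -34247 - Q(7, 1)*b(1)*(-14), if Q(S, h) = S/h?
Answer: -34149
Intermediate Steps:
b(W) = 1 (b(W) = (2*W)/((2*W)) = (2*W)*(1/(2*W)) = 1)
-34247 - Q(7, 1)*b(1)*(-14) = -34247 - (7/1)*1*(-14) = -34247 - (7*1)*1*(-14) = -34247 - 7*1*(-14) = -34247 - 7*(-14) = -34247 - 1*(-98) = -34247 + 98 = -34149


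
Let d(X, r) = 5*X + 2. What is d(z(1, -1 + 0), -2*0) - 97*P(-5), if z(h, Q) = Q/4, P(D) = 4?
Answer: -1549/4 ≈ -387.25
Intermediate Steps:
z(h, Q) = Q/4 (z(h, Q) = Q*(1/4) = Q/4)
d(X, r) = 2 + 5*X
d(z(1, -1 + 0), -2*0) - 97*P(-5) = (2 + 5*((-1 + 0)/4)) - 97*4 = (2 + 5*((1/4)*(-1))) - 388 = (2 + 5*(-1/4)) - 388 = (2 - 5/4) - 388 = 3/4 - 388 = -1549/4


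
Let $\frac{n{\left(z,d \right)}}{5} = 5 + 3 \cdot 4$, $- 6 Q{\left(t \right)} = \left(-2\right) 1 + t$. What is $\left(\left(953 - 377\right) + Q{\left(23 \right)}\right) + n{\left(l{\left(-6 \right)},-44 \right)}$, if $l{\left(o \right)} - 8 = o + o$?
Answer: $\frac{1315}{2} \approx 657.5$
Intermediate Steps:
$l{\left(o \right)} = 8 + 2 o$ ($l{\left(o \right)} = 8 + \left(o + o\right) = 8 + 2 o$)
$Q{\left(t \right)} = \frac{1}{3} - \frac{t}{6}$ ($Q{\left(t \right)} = - \frac{\left(-2\right) 1 + t}{6} = - \frac{-2 + t}{6} = \frac{1}{3} - \frac{t}{6}$)
$n{\left(z,d \right)} = 85$ ($n{\left(z,d \right)} = 5 \left(5 + 3 \cdot 4\right) = 5 \left(5 + 12\right) = 5 \cdot 17 = 85$)
$\left(\left(953 - 377\right) + Q{\left(23 \right)}\right) + n{\left(l{\left(-6 \right)},-44 \right)} = \left(\left(953 - 377\right) + \left(\frac{1}{3} - \frac{23}{6}\right)\right) + 85 = \left(576 - \frac{7}{2}\right) + 85 = \frac{1145}{2} + 85 = \frac{1315}{2}$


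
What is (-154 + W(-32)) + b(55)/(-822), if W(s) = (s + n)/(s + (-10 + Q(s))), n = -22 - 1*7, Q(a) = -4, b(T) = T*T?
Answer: -1478014/9453 ≈ -156.35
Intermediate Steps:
b(T) = T**2
n = -29 (n = -22 - 7 = -29)
W(s) = (-29 + s)/(-14 + s) (W(s) = (s - 29)/(s + (-10 - 4)) = (-29 + s)/(s - 14) = (-29 + s)/(-14 + s))
(-154 + W(-32)) + b(55)/(-822) = (-154 + (-29 - 32)/(-14 - 32)) + 55**2/(-822) = (-154 - 61/(-46)) + 3025*(-1/822) = (-154 - 1/46*(-61)) - 3025/822 = (-154 + 61/46) - 3025/822 = -7023/46 - 3025/822 = -1478014/9453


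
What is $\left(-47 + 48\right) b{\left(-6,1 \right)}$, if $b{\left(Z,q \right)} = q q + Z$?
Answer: $-5$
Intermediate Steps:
$b{\left(Z,q \right)} = Z + q^{2}$ ($b{\left(Z,q \right)} = q^{2} + Z = Z + q^{2}$)
$\left(-47 + 48\right) b{\left(-6,1 \right)} = \left(-47 + 48\right) \left(-6 + 1^{2}\right) = 1 \left(-6 + 1\right) = 1 \left(-5\right) = -5$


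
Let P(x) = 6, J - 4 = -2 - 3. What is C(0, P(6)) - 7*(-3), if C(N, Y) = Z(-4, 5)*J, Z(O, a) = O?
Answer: 25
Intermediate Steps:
J = -1 (J = 4 + (-2 - 3) = 4 - 5 = -1)
C(N, Y) = 4 (C(N, Y) = -4*(-1) = 4)
C(0, P(6)) - 7*(-3) = 4 - 7*(-3) = 4 + 21 = 25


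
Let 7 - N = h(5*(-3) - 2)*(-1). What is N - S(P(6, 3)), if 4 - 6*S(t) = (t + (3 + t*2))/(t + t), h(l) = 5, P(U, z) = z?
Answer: 35/3 ≈ 11.667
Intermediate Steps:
S(t) = ⅔ - (3 + 3*t)/(12*t) (S(t) = ⅔ - (t + (3 + t*2))/(6*(t + t)) = ⅔ - (t + (3 + 2*t))/(6*(2*t)) = ⅔ - (3 + 3*t)*1/(2*t)/6 = ⅔ - (3 + 3*t)/(12*t))
N = 12 (N = 7 - 5*(-1) = 7 - 1*(-5) = 7 + 5 = 12)
N - S(P(6, 3)) = 12 - (-3 + 5*3)/(12*3) = 12 - (-3 + 15)/(12*3) = 12 - 12/(12*3) = 12 - 1*⅓ = 12 - ⅓ = 35/3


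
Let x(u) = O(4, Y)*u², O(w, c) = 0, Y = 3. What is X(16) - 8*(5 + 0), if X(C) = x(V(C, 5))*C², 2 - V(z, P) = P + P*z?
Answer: -40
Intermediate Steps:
V(z, P) = 2 - P - P*z (V(z, P) = 2 - (P + P*z) = 2 + (-P - P*z) = 2 - P - P*z)
x(u) = 0 (x(u) = 0*u² = 0)
X(C) = 0 (X(C) = 0*C² = 0)
X(16) - 8*(5 + 0) = 0 - 8*(5 + 0) = 0 - 8*5 = 0 - 1*40 = 0 - 40 = -40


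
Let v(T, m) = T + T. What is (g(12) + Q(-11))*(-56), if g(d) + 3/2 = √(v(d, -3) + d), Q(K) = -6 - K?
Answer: -532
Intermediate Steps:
v(T, m) = 2*T
g(d) = -3/2 + √3*√d (g(d) = -3/2 + √(2*d + d) = -3/2 + √(3*d) = -3/2 + √3*√d)
(g(12) + Q(-11))*(-56) = ((-3/2 + √3*√12) + (-6 - 1*(-11)))*(-56) = ((-3/2 + √3*(2*√3)) + (-6 + 11))*(-56) = ((-3/2 + 6) + 5)*(-56) = (9/2 + 5)*(-56) = (19/2)*(-56) = -532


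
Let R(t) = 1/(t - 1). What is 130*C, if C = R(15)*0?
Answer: 0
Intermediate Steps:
R(t) = 1/(-1 + t)
C = 0 (C = 0/(-1 + 15) = 0/14 = (1/14)*0 = 0)
130*C = 130*0 = 0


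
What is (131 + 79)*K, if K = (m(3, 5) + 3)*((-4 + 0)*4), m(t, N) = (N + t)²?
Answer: -225120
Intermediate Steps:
K = -1072 (K = ((5 + 3)² + 3)*((-4 + 0)*4) = (8² + 3)*(-4*4) = (64 + 3)*(-16) = 67*(-16) = -1072)
(131 + 79)*K = (131 + 79)*(-1072) = 210*(-1072) = -225120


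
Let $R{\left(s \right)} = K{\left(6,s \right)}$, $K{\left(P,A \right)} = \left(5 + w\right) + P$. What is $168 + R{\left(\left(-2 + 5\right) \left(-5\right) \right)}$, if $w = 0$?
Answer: $179$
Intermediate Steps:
$K{\left(P,A \right)} = 5 + P$ ($K{\left(P,A \right)} = \left(5 + 0\right) + P = 5 + P$)
$R{\left(s \right)} = 11$ ($R{\left(s \right)} = 5 + 6 = 11$)
$168 + R{\left(\left(-2 + 5\right) \left(-5\right) \right)} = 168 + 11 = 179$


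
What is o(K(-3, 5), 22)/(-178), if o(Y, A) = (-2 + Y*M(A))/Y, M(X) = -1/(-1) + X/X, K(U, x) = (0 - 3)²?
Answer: -8/801 ≈ -0.0099875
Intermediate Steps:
K(U, x) = 9 (K(U, x) = (-3)² = 9)
M(X) = 2 (M(X) = -1*(-1) + 1 = 1 + 1 = 2)
o(Y, A) = (-2 + 2*Y)/Y (o(Y, A) = (-2 + Y*2)/Y = (-2 + 2*Y)/Y)
o(K(-3, 5), 22)/(-178) = (2 - 2/9)/(-178) = (2 - 2*⅑)*(-1/178) = (2 - 2/9)*(-1/178) = (16/9)*(-1/178) = -8/801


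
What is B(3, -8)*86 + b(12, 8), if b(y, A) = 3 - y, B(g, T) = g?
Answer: 249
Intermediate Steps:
B(3, -8)*86 + b(12, 8) = 3*86 + (3 - 1*12) = 258 + (3 - 12) = 258 - 9 = 249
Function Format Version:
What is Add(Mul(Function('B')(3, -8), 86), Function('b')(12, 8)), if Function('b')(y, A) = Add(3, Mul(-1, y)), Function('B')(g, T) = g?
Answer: 249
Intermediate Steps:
Add(Mul(Function('B')(3, -8), 86), Function('b')(12, 8)) = Add(Mul(3, 86), Add(3, Mul(-1, 12))) = Add(258, Add(3, -12)) = Add(258, -9) = 249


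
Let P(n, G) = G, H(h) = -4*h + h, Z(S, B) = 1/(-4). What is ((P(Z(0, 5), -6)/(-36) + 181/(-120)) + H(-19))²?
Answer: 44609041/14400 ≈ 3097.9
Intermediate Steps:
Z(S, B) = -¼
H(h) = -3*h
((P(Z(0, 5), -6)/(-36) + 181/(-120)) + H(-19))² = ((-6/(-36) + 181/(-120)) - 3*(-19))² = ((-6*(-1/36) + 181*(-1/120)) + 57)² = ((⅙ - 181/120) + 57)² = (-161/120 + 57)² = (6679/120)² = 44609041/14400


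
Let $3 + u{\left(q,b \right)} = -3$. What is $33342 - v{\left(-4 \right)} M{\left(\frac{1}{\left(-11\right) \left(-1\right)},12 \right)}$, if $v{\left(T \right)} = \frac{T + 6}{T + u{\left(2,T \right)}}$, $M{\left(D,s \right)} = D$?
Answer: $\frac{1833811}{55} \approx 33342.0$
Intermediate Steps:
$u{\left(q,b \right)} = -6$ ($u{\left(q,b \right)} = -3 - 3 = -6$)
$v{\left(T \right)} = \frac{6 + T}{-6 + T}$ ($v{\left(T \right)} = \frac{T + 6}{T - 6} = \frac{6 + T}{-6 + T}$)
$33342 - v{\left(-4 \right)} M{\left(\frac{1}{\left(-11\right) \left(-1\right)},12 \right)} = 33342 - \frac{\frac{1}{-6 - 4} \left(6 - 4\right)}{\left(-11\right) \left(-1\right)} = 33342 - \frac{\frac{1}{-10} \cdot 2}{11} = 33342 - \left(- \frac{1}{10}\right) 2 \cdot \frac{1}{11} = 33342 - \left(- \frac{1}{5}\right) \frac{1}{11} = 33342 - - \frac{1}{55} = 33342 + \frac{1}{55} = \frac{1833811}{55}$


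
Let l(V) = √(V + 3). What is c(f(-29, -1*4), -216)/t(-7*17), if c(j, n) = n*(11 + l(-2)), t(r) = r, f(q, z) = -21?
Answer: 2592/119 ≈ 21.782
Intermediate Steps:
l(V) = √(3 + V)
c(j, n) = 12*n (c(j, n) = n*(11 + √(3 - 2)) = n*(11 + √1) = n*(11 + 1) = n*12 = 12*n)
c(f(-29, -1*4), -216)/t(-7*17) = (12*(-216))/((-7*17)) = -2592/(-119) = -2592*(-1/119) = 2592/119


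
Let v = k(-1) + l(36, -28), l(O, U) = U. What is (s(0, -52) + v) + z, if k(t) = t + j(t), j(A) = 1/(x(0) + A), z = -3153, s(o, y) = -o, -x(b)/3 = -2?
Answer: -15909/5 ≈ -3181.8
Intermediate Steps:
x(b) = 6 (x(b) = -3*(-2) = 6)
j(A) = 1/(6 + A)
k(t) = t + 1/(6 + t)
v = -144/5 (v = (1 - (6 - 1))/(6 - 1) - 28 = (1 - 1*5)/5 - 28 = (1 - 5)/5 - 28 = (⅕)*(-4) - 28 = -⅘ - 28 = -144/5 ≈ -28.800)
(s(0, -52) + v) + z = (-1*0 - 144/5) - 3153 = (0 - 144/5) - 3153 = -144/5 - 3153 = -15909/5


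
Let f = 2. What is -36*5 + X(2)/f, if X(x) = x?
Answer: -179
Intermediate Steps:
-36*5 + X(2)/f = -36*5 + 2/2 = -180 + 2*(½) = -180 + 1 = -179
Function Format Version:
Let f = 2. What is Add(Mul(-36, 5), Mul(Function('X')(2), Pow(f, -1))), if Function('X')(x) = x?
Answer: -179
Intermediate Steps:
Add(Mul(-36, 5), Mul(Function('X')(2), Pow(f, -1))) = Add(Mul(-36, 5), Mul(2, Pow(2, -1))) = Add(-180, Mul(2, Rational(1, 2))) = Add(-180, 1) = -179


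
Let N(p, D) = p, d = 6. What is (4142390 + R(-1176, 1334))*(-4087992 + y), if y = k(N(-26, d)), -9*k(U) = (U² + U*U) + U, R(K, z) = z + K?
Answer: -50805940257064/3 ≈ -1.6935e+13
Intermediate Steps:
R(K, z) = K + z
k(U) = -2*U²/9 - U/9 (k(U) = -((U² + U*U) + U)/9 = -((U² + U²) + U)/9 = -(2*U² + U)/9 = -(U + 2*U²)/9 = -2*U²/9 - U/9)
y = -442/3 (y = -⅑*(-26)*(1 + 2*(-26)) = -⅑*(-26)*(1 - 52) = -⅑*(-26)*(-51) = -442/3 ≈ -147.33)
(4142390 + R(-1176, 1334))*(-4087992 + y) = (4142390 + (-1176 + 1334))*(-4087992 - 442/3) = (4142390 + 158)*(-12264418/3) = 4142548*(-12264418/3) = -50805940257064/3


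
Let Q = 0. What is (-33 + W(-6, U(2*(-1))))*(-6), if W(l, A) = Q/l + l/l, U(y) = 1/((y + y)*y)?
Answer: 192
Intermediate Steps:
U(y) = 1/(2*y²) (U(y) = 1/(((2*y))*y) = (1/(2*y))/y = 1/(2*y²))
W(l, A) = 1 (W(l, A) = 0/l + l/l = 0 + 1 = 1)
(-33 + W(-6, U(2*(-1))))*(-6) = (-33 + 1)*(-6) = -32*(-6) = 192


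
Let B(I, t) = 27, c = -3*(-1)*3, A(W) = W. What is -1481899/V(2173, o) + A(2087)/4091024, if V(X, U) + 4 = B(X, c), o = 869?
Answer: -6062484326575/94093552 ≈ -64430.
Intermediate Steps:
c = 9 (c = 3*3 = 9)
V(X, U) = 23 (V(X, U) = -4 + 27 = 23)
-1481899/V(2173, o) + A(2087)/4091024 = -1481899/23 + 2087/4091024 = -6062484326575/94093552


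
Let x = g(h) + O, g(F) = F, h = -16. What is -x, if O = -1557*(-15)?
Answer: -23339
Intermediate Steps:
O = 23355
x = 23339 (x = -16 + 23355 = 23339)
-x = -1*23339 = -23339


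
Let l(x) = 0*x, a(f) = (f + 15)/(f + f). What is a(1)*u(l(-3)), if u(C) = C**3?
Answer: 0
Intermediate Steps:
a(f) = (15 + f)/(2*f) (a(f) = (15 + f)/((2*f)) = (15 + f)*(1/(2*f)) = (15 + f)/(2*f))
l(x) = 0
a(1)*u(l(-3)) = ((1/2)*(15 + 1)/1)*0**3 = ((1/2)*1*16)*0 = 8*0 = 0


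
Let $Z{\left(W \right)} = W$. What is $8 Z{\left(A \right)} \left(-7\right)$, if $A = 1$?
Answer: $-56$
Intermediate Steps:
$8 Z{\left(A \right)} \left(-7\right) = 8 \cdot 1 \left(-7\right) = 8 \left(-7\right) = -56$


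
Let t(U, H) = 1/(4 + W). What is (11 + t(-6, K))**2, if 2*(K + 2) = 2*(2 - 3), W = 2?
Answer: 4489/36 ≈ 124.69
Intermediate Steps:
K = -3 (K = -2 + (2*(2 - 3))/2 = -2 + (2*(-1))/2 = -2 + (1/2)*(-2) = -2 - 1 = -3)
t(U, H) = 1/6 (t(U, H) = 1/(4 + 2) = 1/6)
(11 + t(-6, K))**2 = (11 + 1/6)**2 = (67/6)**2 = 4489/36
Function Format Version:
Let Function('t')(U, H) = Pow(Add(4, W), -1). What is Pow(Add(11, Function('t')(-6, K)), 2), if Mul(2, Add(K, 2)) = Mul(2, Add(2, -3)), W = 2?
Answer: Rational(4489, 36) ≈ 124.69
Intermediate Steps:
K = -3 (K = Add(-2, Mul(Rational(1, 2), Mul(2, Add(2, -3)))) = Add(-2, Mul(Rational(1, 2), Mul(2, -1))) = Add(-2, Mul(Rational(1, 2), -2)) = Add(-2, -1) = -3)
Function('t')(U, H) = Rational(1, 6) (Function('t')(U, H) = Pow(Add(4, 2), -1) = Pow(6, -1) = Rational(1, 6))
Pow(Add(11, Function('t')(-6, K)), 2) = Pow(Add(11, Rational(1, 6)), 2) = Pow(Rational(67, 6), 2) = Rational(4489, 36)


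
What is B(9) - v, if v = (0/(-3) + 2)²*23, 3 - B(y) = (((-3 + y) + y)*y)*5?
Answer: -764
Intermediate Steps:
B(y) = 3 - 5*y*(-3 + 2*y) (B(y) = 3 - ((-3 + y) + y)*y*5 = 3 - (-3 + 2*y)*y*5 = 3 - y*(-3 + 2*y)*5 = 3 - 5*y*(-3 + 2*y))
v = 92 (v = (0*(-⅓) + 2)²*23 = (0 + 2)²*23 = 2²*23 = 4*23 = 92)
B(9) - v = (3 - 10*9² + 15*9) - 1*92 = (3 - 10*81 + 135) - 92 = (3 - 810 + 135) - 92 = -672 - 92 = -764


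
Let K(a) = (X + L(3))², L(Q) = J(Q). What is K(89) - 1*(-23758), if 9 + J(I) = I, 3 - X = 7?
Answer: 23858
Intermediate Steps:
X = -4 (X = 3 - 1*7 = 3 - 7 = -4)
J(I) = -9 + I
L(Q) = -9 + Q
K(a) = 100 (K(a) = (-4 + (-9 + 3))² = (-4 - 6)² = (-10)² = 100)
K(89) - 1*(-23758) = 100 - 1*(-23758) = 100 + 23758 = 23858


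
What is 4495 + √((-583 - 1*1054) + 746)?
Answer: 4495 + 9*I*√11 ≈ 4495.0 + 29.85*I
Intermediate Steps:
4495 + √((-583 - 1*1054) + 746) = 4495 + √((-583 - 1054) + 746) = 4495 + √(-1637 + 746) = 4495 + √(-891) = 4495 + 9*I*√11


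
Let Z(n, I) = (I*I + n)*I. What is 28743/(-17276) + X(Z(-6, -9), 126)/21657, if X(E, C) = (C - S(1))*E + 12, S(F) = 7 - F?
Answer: -673878613/124715444 ≈ -5.4033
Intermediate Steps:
Z(n, I) = I*(n + I²) (Z(n, I) = (I² + n)*I = (n + I²)*I = I*(n + I²))
X(E, C) = 12 + E*(-6 + C) (X(E, C) = (C - (7 - 1*1))*E + 12 = (C - (7 - 1))*E + 12 = (C - 1*6)*E + 12 = (C - 6)*E + 12 = (-6 + C)*E + 12 = E*(-6 + C) + 12 = 12 + E*(-6 + C))
28743/(-17276) + X(Z(-6, -9), 126)/21657 = 28743/(-17276) + (12 - (-54)*(-6 + (-9)²) + 126*(-9*(-6 + (-9)²)))/21657 = 28743*(-1/17276) + (12 - (-54)*(-6 + 81) + 126*(-9*(-6 + 81)))*(1/21657) = -28743/17276 + (12 - (-54)*75 + 126*(-9*75))*(1/21657) = -28743/17276 + (12 - 6*(-675) + 126*(-675))*(1/21657) = -28743/17276 + (12 + 4050 - 85050)*(1/21657) = -28743/17276 - 80988*1/21657 = -28743/17276 - 26996/7219 = -673878613/124715444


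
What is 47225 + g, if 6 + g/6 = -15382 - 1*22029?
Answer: -177277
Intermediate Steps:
g = -224502 (g = -36 + 6*(-15382 - 1*22029) = -36 + 6*(-15382 - 22029) = -36 + 6*(-37411) = -36 - 224466 = -224502)
47225 + g = 47225 - 224502 = -177277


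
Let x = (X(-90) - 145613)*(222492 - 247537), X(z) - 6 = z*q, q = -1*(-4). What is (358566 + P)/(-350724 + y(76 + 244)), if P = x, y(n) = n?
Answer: -3656102081/350404 ≈ -10434.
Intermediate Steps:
q = 4
X(z) = 6 + 4*z (X(z) = 6 + z*4 = 6 + 4*z)
x = 3655743515 (x = ((6 + 4*(-90)) - 145613)*(222492 - 247537) = ((6 - 360) - 145613)*(-25045) = (-354 - 145613)*(-25045) = -145967*(-25045) = 3655743515)
P = 3655743515
(358566 + P)/(-350724 + y(76 + 244)) = (358566 + 3655743515)/(-350724 + (76 + 244)) = 3656102081/(-350724 + 320) = 3656102081/(-350404) = 3656102081*(-1/350404) = -3656102081/350404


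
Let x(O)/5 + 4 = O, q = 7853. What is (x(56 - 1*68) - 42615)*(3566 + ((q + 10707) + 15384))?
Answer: -1601489450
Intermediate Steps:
x(O) = -20 + 5*O
(x(56 - 1*68) - 42615)*(3566 + ((q + 10707) + 15384)) = ((-20 + 5*(56 - 1*68)) - 42615)*(3566 + ((7853 + 10707) + 15384)) = ((-20 + 5*(56 - 68)) - 42615)*(3566 + (18560 + 15384)) = ((-20 + 5*(-12)) - 42615)*(3566 + 33944) = ((-20 - 60) - 42615)*37510 = (-80 - 42615)*37510 = -42695*37510 = -1601489450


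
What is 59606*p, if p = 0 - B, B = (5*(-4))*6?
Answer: 7152720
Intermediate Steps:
B = -120 (B = -20*6 = -120)
p = 120 (p = 0 - 1*(-120) = 0 + 120 = 120)
59606*p = 59606*120 = 7152720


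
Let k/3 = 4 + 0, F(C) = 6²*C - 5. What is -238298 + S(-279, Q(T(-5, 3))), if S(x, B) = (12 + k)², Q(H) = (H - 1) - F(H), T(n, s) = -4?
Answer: -237722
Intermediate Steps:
F(C) = -5 + 36*C (F(C) = 36*C - 5 = -5 + 36*C)
k = 12 (k = 3*(4 + 0) = 3*4 = 12)
Q(H) = 4 - 35*H (Q(H) = (H - 1) - (-5 + 36*H) = (-1 + H) + (5 - 36*H) = 4 - 35*H)
S(x, B) = 576 (S(x, B) = (12 + 12)² = 24² = 576)
-238298 + S(-279, Q(T(-5, 3))) = -238298 + 576 = -237722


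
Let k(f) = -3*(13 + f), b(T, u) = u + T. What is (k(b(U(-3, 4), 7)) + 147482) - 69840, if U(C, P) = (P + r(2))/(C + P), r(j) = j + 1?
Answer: 77561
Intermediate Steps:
r(j) = 1 + j
U(C, P) = (3 + P)/(C + P) (U(C, P) = (P + (1 + 2))/(C + P) = (P + 3)/(C + P) = (3 + P)/(C + P))
b(T, u) = T + u
k(f) = -39 - 3*f
(k(b(U(-3, 4), 7)) + 147482) - 69840 = ((-39 - 3*((3 + 4)/(-3 + 4) + 7)) + 147482) - 69840 = ((-39 - 3*(7/1 + 7)) + 147482) - 69840 = ((-39 - 3*(1*7 + 7)) + 147482) - 69840 = ((-39 - 3*(7 + 7)) + 147482) - 69840 = ((-39 - 3*14) + 147482) - 69840 = ((-39 - 42) + 147482) - 69840 = (-81 + 147482) - 69840 = 147401 - 69840 = 77561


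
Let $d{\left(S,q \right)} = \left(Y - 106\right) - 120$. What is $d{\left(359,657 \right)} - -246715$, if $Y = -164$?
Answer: $246325$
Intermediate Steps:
$d{\left(S,q \right)} = -390$ ($d{\left(S,q \right)} = \left(-164 - 106\right) - 120 = -270 - 120 = -390$)
$d{\left(359,657 \right)} - -246715 = -390 - -246715 = -390 + 246715 = 246325$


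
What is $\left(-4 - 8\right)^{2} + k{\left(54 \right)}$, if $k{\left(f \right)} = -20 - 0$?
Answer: $124$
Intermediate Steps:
$k{\left(f \right)} = -20$ ($k{\left(f \right)} = -20 + 0 = -20$)
$\left(-4 - 8\right)^{2} + k{\left(54 \right)} = \left(-4 - 8\right)^{2} - 20 = \left(-12\right)^{2} - 20 = 144 - 20 = 124$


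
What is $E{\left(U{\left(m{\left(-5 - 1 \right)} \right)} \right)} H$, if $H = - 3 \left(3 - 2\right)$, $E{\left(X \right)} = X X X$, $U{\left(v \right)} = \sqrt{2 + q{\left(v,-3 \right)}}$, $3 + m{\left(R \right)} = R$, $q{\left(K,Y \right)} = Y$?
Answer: $3 i \approx 3.0 i$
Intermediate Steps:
$m{\left(R \right)} = -3 + R$
$U{\left(v \right)} = i$ ($U{\left(v \right)} = \sqrt{2 - 3} = \sqrt{-1} = i$)
$E{\left(X \right)} = X^{3}$ ($E{\left(X \right)} = X^{2} X = X^{3}$)
$H = -3$ ($H = \left(-3\right) 1 = -3$)
$E{\left(U{\left(m{\left(-5 - 1 \right)} \right)} \right)} H = i^{3} \left(-3\right) = - i \left(-3\right) = 3 i$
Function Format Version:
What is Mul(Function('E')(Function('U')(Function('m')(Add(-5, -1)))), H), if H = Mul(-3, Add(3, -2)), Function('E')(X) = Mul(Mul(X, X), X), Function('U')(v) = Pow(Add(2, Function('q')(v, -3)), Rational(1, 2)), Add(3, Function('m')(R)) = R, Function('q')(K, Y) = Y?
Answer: Mul(3, I) ≈ Mul(3.0000, I)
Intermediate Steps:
Function('m')(R) = Add(-3, R)
Function('U')(v) = I (Function('U')(v) = Pow(Add(2, -3), Rational(1, 2)) = Pow(-1, Rational(1, 2)) = I)
Function('E')(X) = Pow(X, 3) (Function('E')(X) = Mul(Pow(X, 2), X) = Pow(X, 3))
H = -3 (H = Mul(-3, 1) = -3)
Mul(Function('E')(Function('U')(Function('m')(Add(-5, -1)))), H) = Mul(Pow(I, 3), -3) = Mul(Mul(-1, I), -3) = Mul(3, I)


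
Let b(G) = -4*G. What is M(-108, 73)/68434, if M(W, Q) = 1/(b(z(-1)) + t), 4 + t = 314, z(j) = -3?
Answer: 1/22035748 ≈ 4.5381e-8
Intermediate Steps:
t = 310 (t = -4 + 314 = 310)
M(W, Q) = 1/322 (M(W, Q) = 1/(-4*(-3) + 310) = 1/(12 + 310) = 1/322)
M(-108, 73)/68434 = (1/322)/68434 = (1/322)*(1/68434) = 1/22035748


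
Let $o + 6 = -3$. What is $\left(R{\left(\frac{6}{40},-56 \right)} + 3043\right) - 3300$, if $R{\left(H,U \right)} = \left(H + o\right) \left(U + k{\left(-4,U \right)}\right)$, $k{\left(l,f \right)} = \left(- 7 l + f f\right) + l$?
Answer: $- \frac{138637}{5} \approx -27727.0$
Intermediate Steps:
$o = -9$ ($o = -6 - 3 = -9$)
$k{\left(l,f \right)} = f^{2} - 6 l$ ($k{\left(l,f \right)} = \left(- 7 l + f^{2}\right) + l = \left(f^{2} - 7 l\right) + l = f^{2} - 6 l$)
$R{\left(H,U \right)} = \left(-9 + H\right) \left(24 + U + U^{2}\right)$ ($R{\left(H,U \right)} = \left(H - 9\right) \left(U + \left(U^{2} - -24\right)\right) = \left(-9 + H\right) \left(U + \left(U^{2} + 24\right)\right) = \left(-9 + H\right) \left(U + \left(24 + U^{2}\right)\right) = \left(-9 + H\right) \left(24 + U + U^{2}\right)$)
$\left(R{\left(\frac{6}{40},-56 \right)} + 3043\right) - 3300 = \left(\left(-216 - -504 - 9 \left(-56\right)^{2} + \frac{6}{40} \left(-56\right) + \frac{6}{40} \left(24 + \left(-56\right)^{2}\right)\right) + 3043\right) - 3300 = \left(\left(-216 + 504 - 28224 + 6 \cdot \frac{1}{40} \left(-56\right) + 6 \cdot \frac{1}{40} \left(24 + 3136\right)\right) + 3043\right) - 3300 = \left(\left(-216 + 504 - 28224 + \frac{3}{20} \left(-56\right) + \frac{3}{20} \cdot 3160\right) + 3043\right) - 3300 = \left(\left(-216 + 504 - 28224 - \frac{42}{5} + 474\right) + 3043\right) - 3300 = \left(- \frac{137352}{5} + 3043\right) - 3300 = - \frac{122137}{5} - 3300 = - \frac{138637}{5}$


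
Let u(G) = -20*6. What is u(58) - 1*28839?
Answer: -28959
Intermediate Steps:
u(G) = -120
u(58) - 1*28839 = -120 - 1*28839 = -120 - 28839 = -28959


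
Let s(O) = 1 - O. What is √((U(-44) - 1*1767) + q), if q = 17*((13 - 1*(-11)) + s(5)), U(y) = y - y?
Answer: I*√1427 ≈ 37.776*I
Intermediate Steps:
U(y) = 0
q = 340 (q = 17*((13 - 1*(-11)) + (1 - 1*5)) = 17*((13 + 11) + (1 - 5)) = 17*(24 - 4) = 17*20 = 340)
√((U(-44) - 1*1767) + q) = √((0 - 1*1767) + 340) = √((0 - 1767) + 340) = √(-1767 + 340) = √(-1427) = I*√1427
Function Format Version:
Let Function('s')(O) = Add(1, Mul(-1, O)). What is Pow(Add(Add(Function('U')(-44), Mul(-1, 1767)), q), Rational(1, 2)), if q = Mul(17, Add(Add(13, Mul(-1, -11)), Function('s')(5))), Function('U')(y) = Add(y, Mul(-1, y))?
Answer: Mul(I, Pow(1427, Rational(1, 2))) ≈ Mul(37.776, I)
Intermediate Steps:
Function('U')(y) = 0
q = 340 (q = Mul(17, Add(Add(13, Mul(-1, -11)), Add(1, Mul(-1, 5)))) = Mul(17, Add(Add(13, 11), Add(1, -5))) = Mul(17, Add(24, -4)) = Mul(17, 20) = 340)
Pow(Add(Add(Function('U')(-44), Mul(-1, 1767)), q), Rational(1, 2)) = Pow(Add(Add(0, Mul(-1, 1767)), 340), Rational(1, 2)) = Pow(Add(Add(0, -1767), 340), Rational(1, 2)) = Pow(Add(-1767, 340), Rational(1, 2)) = Pow(-1427, Rational(1, 2)) = Mul(I, Pow(1427, Rational(1, 2)))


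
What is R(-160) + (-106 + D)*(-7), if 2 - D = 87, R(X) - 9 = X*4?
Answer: 706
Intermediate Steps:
R(X) = 9 + 4*X (R(X) = 9 + X*4 = 9 + 4*X)
D = -85 (D = 2 - 1*87 = 2 - 87 = -85)
R(-160) + (-106 + D)*(-7) = (9 + 4*(-160)) + (-106 - 85)*(-7) = (9 - 640) - 191*(-7) = -631 + 1337 = 706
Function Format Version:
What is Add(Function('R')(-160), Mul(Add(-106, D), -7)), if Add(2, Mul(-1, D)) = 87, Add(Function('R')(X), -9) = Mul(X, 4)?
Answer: 706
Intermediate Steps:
Function('R')(X) = Add(9, Mul(4, X)) (Function('R')(X) = Add(9, Mul(X, 4)) = Add(9, Mul(4, X)))
D = -85 (D = Add(2, Mul(-1, 87)) = Add(2, -87) = -85)
Add(Function('R')(-160), Mul(Add(-106, D), -7)) = Add(Add(9, Mul(4, -160)), Mul(Add(-106, -85), -7)) = Add(Add(9, -640), Mul(-191, -7)) = Add(-631, 1337) = 706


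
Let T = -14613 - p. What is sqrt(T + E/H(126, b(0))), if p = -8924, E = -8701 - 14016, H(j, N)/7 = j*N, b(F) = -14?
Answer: I*sqrt(491575385)/294 ≈ 75.413*I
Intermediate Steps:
H(j, N) = 7*N*j (H(j, N) = 7*(j*N) = 7*(N*j) = 7*N*j)
E = -22717
T = -5689 (T = -14613 - 1*(-8924) = -14613 + 8924 = -5689)
sqrt(T + E/H(126, b(0))) = sqrt(-5689 - 22717/(7*(-14)*126)) = sqrt(-5689 - 22717/(-12348)) = sqrt(-5689 - 22717*(-1/12348)) = sqrt(-5689 + 22717/12348) = sqrt(-70225055/12348) = I*sqrt(491575385)/294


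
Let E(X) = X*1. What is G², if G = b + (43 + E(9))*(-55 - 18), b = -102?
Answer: 15194404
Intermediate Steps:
E(X) = X
G = -3898 (G = -102 + (43 + 9)*(-55 - 18) = -102 + 52*(-73) = -102 - 3796 = -3898)
G² = (-3898)² = 15194404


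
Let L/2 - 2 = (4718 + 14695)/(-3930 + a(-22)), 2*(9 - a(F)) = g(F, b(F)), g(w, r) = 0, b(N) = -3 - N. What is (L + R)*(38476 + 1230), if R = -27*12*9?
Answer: -151634275756/1307 ≈ -1.1602e+8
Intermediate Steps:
R = -2916 (R = -324*9 = -2916)
a(F) = 9 (a(F) = 9 - ½*0 = 9 + 0 = 9)
L = -7714/1307 (L = 4 + 2*((4718 + 14695)/(-3930 + 9)) = 4 + 2*(19413/(-3921)) = 4 + 2*(19413*(-1/3921)) = 4 + 2*(-6471/1307) = 4 - 12942/1307 = -7714/1307 ≈ -5.9021)
(L + R)*(38476 + 1230) = (-7714/1307 - 2916)*(38476 + 1230) = -3818926/1307*39706 = -151634275756/1307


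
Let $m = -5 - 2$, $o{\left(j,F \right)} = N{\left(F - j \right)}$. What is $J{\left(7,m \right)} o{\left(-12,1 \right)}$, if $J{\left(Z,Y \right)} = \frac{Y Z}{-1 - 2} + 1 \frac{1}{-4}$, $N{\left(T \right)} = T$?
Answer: $\frac{2509}{12} \approx 209.08$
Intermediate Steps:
$o{\left(j,F \right)} = F - j$
$m = -7$
$J{\left(Z,Y \right)} = - \frac{1}{4} - \frac{Y Z}{3}$ ($J{\left(Z,Y \right)} = \frac{Y Z}{-3} + 1 \left(- \frac{1}{4}\right) = Y Z \left(- \frac{1}{3}\right) - \frac{1}{4} = - \frac{Y Z}{3} - \frac{1}{4} = - \frac{1}{4} - \frac{Y Z}{3}$)
$J{\left(7,m \right)} o{\left(-12,1 \right)} = \left(- \frac{1}{4} - \left(- \frac{7}{3}\right) 7\right) \left(1 - -12\right) = \left(- \frac{1}{4} + \frac{49}{3}\right) \left(1 + 12\right) = \frac{193}{12} \cdot 13 = \frac{2509}{12}$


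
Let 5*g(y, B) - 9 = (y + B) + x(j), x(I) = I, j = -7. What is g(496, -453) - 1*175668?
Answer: -175659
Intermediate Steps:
g(y, B) = ⅖ + B/5 + y/5 (g(y, B) = 9/5 + ((y + B) - 7)/5 = 9/5 + ((B + y) - 7)/5 = 9/5 + (-7 + B + y)/5 = 9/5 + (-7/5 + B/5 + y/5) = ⅖ + B/5 + y/5)
g(496, -453) - 1*175668 = (⅖ + (⅕)*(-453) + (⅕)*496) - 1*175668 = (⅖ - 453/5 + 496/5) - 175668 = 9 - 175668 = -175659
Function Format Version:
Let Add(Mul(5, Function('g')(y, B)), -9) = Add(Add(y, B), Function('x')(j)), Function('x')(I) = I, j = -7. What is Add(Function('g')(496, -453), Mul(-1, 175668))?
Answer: -175659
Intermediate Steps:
Function('g')(y, B) = Add(Rational(2, 5), Mul(Rational(1, 5), B), Mul(Rational(1, 5), y)) (Function('g')(y, B) = Add(Rational(9, 5), Mul(Rational(1, 5), Add(Add(y, B), -7))) = Add(Rational(9, 5), Mul(Rational(1, 5), Add(Add(B, y), -7))) = Add(Rational(9, 5), Mul(Rational(1, 5), Add(-7, B, y))) = Add(Rational(9, 5), Add(Rational(-7, 5), Mul(Rational(1, 5), B), Mul(Rational(1, 5), y))) = Add(Rational(2, 5), Mul(Rational(1, 5), B), Mul(Rational(1, 5), y)))
Add(Function('g')(496, -453), Mul(-1, 175668)) = Add(Add(Rational(2, 5), Mul(Rational(1, 5), -453), Mul(Rational(1, 5), 496)), Mul(-1, 175668)) = Add(Add(Rational(2, 5), Rational(-453, 5), Rational(496, 5)), -175668) = Add(9, -175668) = -175659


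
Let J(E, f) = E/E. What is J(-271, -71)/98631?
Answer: 1/98631 ≈ 1.0139e-5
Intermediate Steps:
J(E, f) = 1
J(-271, -71)/98631 = 1/98631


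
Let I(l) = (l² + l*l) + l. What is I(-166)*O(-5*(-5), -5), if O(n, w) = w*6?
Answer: -1648380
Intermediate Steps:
I(l) = l + 2*l² (I(l) = (l² + l²) + l = 2*l² + l = l + 2*l²)
O(n, w) = 6*w
I(-166)*O(-5*(-5), -5) = (-166*(1 + 2*(-166)))*(6*(-5)) = -166*(1 - 332)*(-30) = -166*(-331)*(-30) = 54946*(-30) = -1648380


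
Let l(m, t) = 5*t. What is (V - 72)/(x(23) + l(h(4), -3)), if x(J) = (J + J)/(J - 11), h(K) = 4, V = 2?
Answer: 420/67 ≈ 6.2687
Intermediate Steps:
x(J) = 2*J/(-11 + J) (x(J) = (2*J)/(-11 + J) = 2*J/(-11 + J))
(V - 72)/(x(23) + l(h(4), -3)) = (2 - 72)/(2*23/(-11 + 23) + 5*(-3)) = -70/(2*23/12 - 15) = -70/(2*23*(1/12) - 15) = -70/(23/6 - 15) = -70/(-67/6) = -70*(-6/67) = 420/67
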